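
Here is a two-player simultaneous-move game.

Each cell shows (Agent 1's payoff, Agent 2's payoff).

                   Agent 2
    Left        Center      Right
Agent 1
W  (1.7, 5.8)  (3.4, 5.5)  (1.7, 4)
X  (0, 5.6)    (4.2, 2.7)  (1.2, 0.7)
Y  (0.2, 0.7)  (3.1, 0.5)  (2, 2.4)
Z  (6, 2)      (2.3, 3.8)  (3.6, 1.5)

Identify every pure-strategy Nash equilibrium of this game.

Agent 1 against Left: payoffs 1.7, 0, 0.2, 6 → best response Z.
Agent 1 against Center: payoffs 3.4, 4.2, 3.1, 2.3 → best response X.
Agent 1 against Right: payoffs 1.7, 1.2, 2, 3.6 → best response Z.
Agent 2 against W: payoffs 5.8, 5.5, 4 → best response Left.
Agent 2 against X: payoffs 5.6, 2.7, 0.7 → best response Left.
Agent 2 against Y: payoffs 0.7, 0.5, 2.4 → best response Right.
Agent 2 against Z: payoffs 2, 3.8, 1.5 → best response Center.
No profile is a mutual best response for all players.

No pure-strategy Nash equilibrium.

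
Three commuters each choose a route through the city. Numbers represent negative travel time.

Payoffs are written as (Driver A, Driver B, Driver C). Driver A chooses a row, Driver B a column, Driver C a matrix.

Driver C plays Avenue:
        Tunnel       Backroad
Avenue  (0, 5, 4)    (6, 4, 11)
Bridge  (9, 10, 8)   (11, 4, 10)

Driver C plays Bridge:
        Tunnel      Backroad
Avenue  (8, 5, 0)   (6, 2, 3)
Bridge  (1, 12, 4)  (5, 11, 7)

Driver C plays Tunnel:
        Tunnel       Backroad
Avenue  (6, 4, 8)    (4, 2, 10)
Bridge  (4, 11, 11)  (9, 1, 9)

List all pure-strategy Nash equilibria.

Driver A against (Tunnel, Avenue): payoffs 0, 9 → best response Bridge.
Driver A against (Tunnel, Bridge): payoffs 8, 1 → best response Avenue.
Driver A against (Tunnel, Tunnel): payoffs 6, 4 → best response Avenue.
Driver A against (Backroad, Avenue): payoffs 6, 11 → best response Bridge.
Driver A against (Backroad, Bridge): payoffs 6, 5 → best response Avenue.
Driver A against (Backroad, Tunnel): payoffs 4, 9 → best response Bridge.
Driver B against (Avenue, Avenue): payoffs 5, 4 → best response Tunnel.
Driver B against (Avenue, Bridge): payoffs 5, 2 → best response Tunnel.
Driver B against (Avenue, Tunnel): payoffs 4, 2 → best response Tunnel.
Driver B against (Bridge, Avenue): payoffs 10, 4 → best response Tunnel.
Driver B against (Bridge, Bridge): payoffs 12, 11 → best response Tunnel.
Driver B against (Bridge, Tunnel): payoffs 11, 1 → best response Tunnel.
Driver C against (Avenue, Tunnel): payoffs 4, 0, 8 → best response Tunnel.
Driver C against (Avenue, Backroad): payoffs 11, 3, 10 → best response Avenue.
Driver C against (Bridge, Tunnel): payoffs 8, 4, 11 → best response Tunnel.
Driver C against (Bridge, Backroad): payoffs 10, 7, 9 → best response Avenue.
Mutual best responses: (Avenue, Tunnel, Tunnel).

Pure NE: (Avenue, Tunnel, Tunnel)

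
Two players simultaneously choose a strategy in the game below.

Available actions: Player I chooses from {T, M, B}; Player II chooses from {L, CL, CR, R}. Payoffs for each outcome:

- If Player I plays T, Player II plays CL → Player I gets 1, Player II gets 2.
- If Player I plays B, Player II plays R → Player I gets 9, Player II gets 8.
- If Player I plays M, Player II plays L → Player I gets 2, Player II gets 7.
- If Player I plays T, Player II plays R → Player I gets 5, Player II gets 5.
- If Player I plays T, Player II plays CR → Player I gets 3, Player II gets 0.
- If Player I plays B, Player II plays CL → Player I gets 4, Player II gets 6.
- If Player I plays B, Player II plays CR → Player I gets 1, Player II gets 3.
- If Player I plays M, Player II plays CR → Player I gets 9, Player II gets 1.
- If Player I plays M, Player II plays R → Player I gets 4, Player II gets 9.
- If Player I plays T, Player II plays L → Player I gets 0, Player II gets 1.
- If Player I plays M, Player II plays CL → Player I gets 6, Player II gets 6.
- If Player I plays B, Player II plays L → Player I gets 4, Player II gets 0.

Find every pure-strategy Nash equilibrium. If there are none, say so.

The unique pure-strategy Nash equilibrium is (B, R).

For each player, find the best response to each opponent profile; mutual best responses are the pure NE.
Player I against L: payoffs 0, 2, 4 → best response B.
Player I against CL: payoffs 1, 6, 4 → best response M.
Player I against CR: payoffs 3, 9, 1 → best response M.
Player I against R: payoffs 5, 4, 9 → best response B.
Player II against T: payoffs 1, 2, 0, 5 → best response R.
Player II against M: payoffs 7, 6, 1, 9 → best response R.
Player II against B: payoffs 0, 6, 3, 8 → best response R.
Mutual best responses: (B, R).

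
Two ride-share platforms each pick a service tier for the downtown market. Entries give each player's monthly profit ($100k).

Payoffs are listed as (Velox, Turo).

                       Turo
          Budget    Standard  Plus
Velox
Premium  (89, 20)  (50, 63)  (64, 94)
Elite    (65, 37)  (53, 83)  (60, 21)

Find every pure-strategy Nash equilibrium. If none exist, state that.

(Premium, Budget): Turo can switch to Standard (20 → 63). Not NE.
(Premium, Standard): Velox can switch to Elite (50 → 53). Not NE.
(Premium, Plus): Velox gets 64, best alternative 60; Turo gets 94, best alternative 63. No profitable deviation — NE.
(Elite, Budget): Velox can switch to Premium (65 → 89). Not NE.
(Elite, Standard): Velox gets 53, best alternative 50; Turo gets 83, best alternative 37. No profitable deviation — NE.
(Elite, Plus): Velox can switch to Premium (60 → 64). Not NE.

Pure-strategy Nash equilibria: (Premium, Plus) and (Elite, Standard)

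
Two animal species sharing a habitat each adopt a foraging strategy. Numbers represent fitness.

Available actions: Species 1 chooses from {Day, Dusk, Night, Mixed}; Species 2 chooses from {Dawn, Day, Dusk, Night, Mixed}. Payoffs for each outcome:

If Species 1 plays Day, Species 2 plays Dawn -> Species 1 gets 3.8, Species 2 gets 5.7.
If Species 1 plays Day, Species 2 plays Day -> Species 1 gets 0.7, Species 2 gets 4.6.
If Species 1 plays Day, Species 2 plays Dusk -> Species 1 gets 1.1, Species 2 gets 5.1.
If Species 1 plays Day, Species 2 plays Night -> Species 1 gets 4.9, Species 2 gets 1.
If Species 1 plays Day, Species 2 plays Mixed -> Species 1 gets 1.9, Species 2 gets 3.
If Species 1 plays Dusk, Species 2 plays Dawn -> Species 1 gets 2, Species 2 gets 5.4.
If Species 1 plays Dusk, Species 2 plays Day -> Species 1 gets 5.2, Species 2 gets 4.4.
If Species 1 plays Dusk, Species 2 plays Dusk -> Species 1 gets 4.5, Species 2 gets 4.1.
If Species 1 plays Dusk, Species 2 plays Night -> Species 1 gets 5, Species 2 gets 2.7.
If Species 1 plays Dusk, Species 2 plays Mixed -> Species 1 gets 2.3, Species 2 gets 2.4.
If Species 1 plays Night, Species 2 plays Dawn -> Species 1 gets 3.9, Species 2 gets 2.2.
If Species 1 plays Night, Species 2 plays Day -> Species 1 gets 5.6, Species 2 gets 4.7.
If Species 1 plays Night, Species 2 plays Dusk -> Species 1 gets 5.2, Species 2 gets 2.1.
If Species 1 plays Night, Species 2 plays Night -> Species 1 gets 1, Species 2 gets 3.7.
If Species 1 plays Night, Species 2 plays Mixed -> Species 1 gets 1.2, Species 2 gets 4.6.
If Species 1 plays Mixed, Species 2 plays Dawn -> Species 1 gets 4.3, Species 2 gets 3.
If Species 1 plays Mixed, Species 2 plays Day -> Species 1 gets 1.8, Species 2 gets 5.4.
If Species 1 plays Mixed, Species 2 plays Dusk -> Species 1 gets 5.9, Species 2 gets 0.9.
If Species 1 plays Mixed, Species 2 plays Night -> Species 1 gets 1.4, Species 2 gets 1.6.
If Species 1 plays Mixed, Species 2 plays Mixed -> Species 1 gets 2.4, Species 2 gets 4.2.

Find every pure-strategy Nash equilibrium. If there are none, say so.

(Day, Dawn): Species 1 can switch to Night (3.8 → 3.9). Not NE.
(Day, Day): Species 1 can switch to Dusk (0.7 → 5.2). Not NE.
(Day, Dusk): Species 1 can switch to Dusk (1.1 → 4.5). Not NE.
(Day, Night): Species 1 can switch to Dusk (4.9 → 5). Not NE.
(Day, Mixed): Species 1 can switch to Dusk (1.9 → 2.3). Not NE.
(Dusk, Dawn): Species 1 can switch to Day (2 → 3.8). Not NE.
(Dusk, Day): Species 1 can switch to Night (5.2 → 5.6). Not NE.
(Dusk, Dusk): Species 1 can switch to Night (4.5 → 5.2). Not NE.
(Night, Day): Species 1 gets 5.6, best alternative 5.2; Species 2 gets 4.7, best alternative 4.6. No profitable deviation — NE.
(The remaining 11 profiles each have a profitable deviation by the same check.)

Pure NE: (Night, Day)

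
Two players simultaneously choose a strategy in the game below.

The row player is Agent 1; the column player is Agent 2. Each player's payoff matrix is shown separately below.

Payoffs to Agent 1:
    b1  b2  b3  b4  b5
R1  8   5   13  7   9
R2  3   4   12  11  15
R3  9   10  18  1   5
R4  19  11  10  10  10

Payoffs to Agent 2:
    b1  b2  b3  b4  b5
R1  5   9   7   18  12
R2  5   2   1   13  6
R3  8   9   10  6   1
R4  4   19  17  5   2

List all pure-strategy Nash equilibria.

Check each profile: it is a Nash equilibrium iff no player can strictly gain by switching unilaterally.
(R1, b1): Agent 1 can switch to R3 (8 → 9). Not NE.
(R1, b2): Agent 1 can switch to R3 (5 → 10). Not NE.
(R1, b3): Agent 1 can switch to R3 (13 → 18). Not NE.
(R1, b4): Agent 1 can switch to R2 (7 → 11). Not NE.
(R1, b5): Agent 1 can switch to R2 (9 → 15). Not NE.
(R2, b1): Agent 1 can switch to R1 (3 → 8). Not NE.
(R2, b2): Agent 1 can switch to R1 (4 → 5). Not NE.
(R2, b3): Agent 1 can switch to R1 (12 → 13). Not NE.
(R2, b4): Agent 1 gets 11, best alternative 10; Agent 2 gets 13, best alternative 6. No profitable deviation — NE.
(R2, b5): Agent 2 can switch to b4 (6 → 13). Not NE.
(R3, b1): Agent 1 can switch to R4 (9 → 19). Not NE.
(R3, b2): Agent 1 can switch to R4 (10 → 11). Not NE.
(R3, b3): Agent 1 gets 18, best alternative 13; Agent 2 gets 10, best alternative 9. No profitable deviation — NE.
(R3, b4): Agent 1 can switch to R1 (1 → 7). Not NE.
(R4, b2): Agent 1 gets 11, best alternative 10; Agent 2 gets 19, best alternative 17. No profitable deviation — NE.
(The remaining 5 profiles each have a profitable deviation by the same check.)

Pure-strategy Nash equilibria: (R2, b4); (R3, b3); (R4, b2)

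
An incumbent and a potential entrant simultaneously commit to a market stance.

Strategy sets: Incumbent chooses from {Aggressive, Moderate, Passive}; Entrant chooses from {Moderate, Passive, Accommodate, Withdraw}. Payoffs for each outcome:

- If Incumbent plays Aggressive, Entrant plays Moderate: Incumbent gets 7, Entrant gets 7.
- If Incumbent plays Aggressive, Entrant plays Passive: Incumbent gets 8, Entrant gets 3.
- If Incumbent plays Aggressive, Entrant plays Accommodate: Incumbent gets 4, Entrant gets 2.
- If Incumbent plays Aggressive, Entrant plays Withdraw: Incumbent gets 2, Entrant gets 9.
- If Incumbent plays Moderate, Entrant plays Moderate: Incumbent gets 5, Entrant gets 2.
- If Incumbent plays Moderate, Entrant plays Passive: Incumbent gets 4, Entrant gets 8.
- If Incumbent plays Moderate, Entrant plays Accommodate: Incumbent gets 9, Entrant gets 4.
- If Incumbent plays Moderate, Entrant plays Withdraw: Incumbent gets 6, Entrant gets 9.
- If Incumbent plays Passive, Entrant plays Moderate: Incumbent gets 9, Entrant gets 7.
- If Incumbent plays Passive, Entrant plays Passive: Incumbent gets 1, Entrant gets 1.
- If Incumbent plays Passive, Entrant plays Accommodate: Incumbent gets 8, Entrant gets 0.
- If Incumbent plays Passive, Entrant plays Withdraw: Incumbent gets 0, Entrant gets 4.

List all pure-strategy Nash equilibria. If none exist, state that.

(Moderate, Withdraw) and (Passive, Moderate)

For each strategy profile, look for a profitable unilateral deviation.
(Aggressive, Moderate): Incumbent can switch to Passive (7 → 9). Not NE.
(Aggressive, Passive): Entrant can switch to Moderate (3 → 7). Not NE.
(Aggressive, Accommodate): Incumbent can switch to Moderate (4 → 9). Not NE.
(Aggressive, Withdraw): Incumbent can switch to Moderate (2 → 6). Not NE.
(Moderate, Moderate): Incumbent can switch to Aggressive (5 → 7). Not NE.
(Moderate, Passive): Incumbent can switch to Aggressive (4 → 8). Not NE.
(Moderate, Accommodate): Entrant can switch to Passive (4 → 8). Not NE.
(Moderate, Withdraw): Incumbent gets 6, best alternative 2; Entrant gets 9, best alternative 8. No profitable deviation — NE.
(Passive, Moderate): Incumbent gets 9, best alternative 7; Entrant gets 7, best alternative 4. No profitable deviation — NE.
(Passive, Passive): Incumbent can switch to Aggressive (1 → 8). Not NE.
(Passive, Accommodate): Incumbent can switch to Moderate (8 → 9). Not NE.
(Passive, Withdraw): Incumbent can switch to Aggressive (0 → 2). Not NE.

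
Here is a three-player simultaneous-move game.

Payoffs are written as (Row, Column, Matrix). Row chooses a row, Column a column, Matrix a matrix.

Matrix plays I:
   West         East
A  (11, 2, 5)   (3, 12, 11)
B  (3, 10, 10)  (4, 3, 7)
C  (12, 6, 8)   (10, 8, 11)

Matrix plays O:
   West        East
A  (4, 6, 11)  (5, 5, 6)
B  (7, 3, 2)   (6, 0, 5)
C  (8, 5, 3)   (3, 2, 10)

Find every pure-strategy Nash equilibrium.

Row against (West, I): payoffs 11, 3, 12 → best response C.
Row against (West, O): payoffs 4, 7, 8 → best response C.
Row against (East, I): payoffs 3, 4, 10 → best response C.
Row against (East, O): payoffs 5, 6, 3 → best response B.
Column against (A, I): payoffs 2, 12 → best response East.
Column against (A, O): payoffs 6, 5 → best response West.
Column against (B, I): payoffs 10, 3 → best response West.
Column against (B, O): payoffs 3, 0 → best response West.
Column against (C, I): payoffs 6, 8 → best response East.
Column against (C, O): payoffs 5, 2 → best response West.
Matrix against (A, West): payoffs 5, 11 → best response O.
Matrix against (A, East): payoffs 11, 6 → best response I.
Matrix against (B, West): payoffs 10, 2 → best response I.
Matrix against (B, East): payoffs 7, 5 → best response I.
Matrix against (C, West): payoffs 8, 3 → best response I.
Matrix against (C, East): payoffs 11, 10 → best response I.
Mutual best responses: (C, East, I).

Pure NE: (C, East, I)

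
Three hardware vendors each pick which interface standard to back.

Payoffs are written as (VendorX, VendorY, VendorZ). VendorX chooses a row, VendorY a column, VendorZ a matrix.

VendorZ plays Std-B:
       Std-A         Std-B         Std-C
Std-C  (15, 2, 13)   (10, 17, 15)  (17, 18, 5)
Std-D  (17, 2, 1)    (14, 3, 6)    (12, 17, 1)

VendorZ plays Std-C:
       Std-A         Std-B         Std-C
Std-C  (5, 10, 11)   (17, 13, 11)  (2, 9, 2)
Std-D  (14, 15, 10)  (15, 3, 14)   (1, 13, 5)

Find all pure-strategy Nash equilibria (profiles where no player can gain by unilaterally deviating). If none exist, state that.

VendorX against (Std-A, Std-B): payoffs 15, 17 → best response Std-D.
VendorX against (Std-A, Std-C): payoffs 5, 14 → best response Std-D.
VendorX against (Std-B, Std-B): payoffs 10, 14 → best response Std-D.
VendorX against (Std-B, Std-C): payoffs 17, 15 → best response Std-C.
VendorX against (Std-C, Std-B): payoffs 17, 12 → best response Std-C.
VendorX against (Std-C, Std-C): payoffs 2, 1 → best response Std-C.
VendorY against (Std-C, Std-B): payoffs 2, 17, 18 → best response Std-C.
VendorY against (Std-C, Std-C): payoffs 10, 13, 9 → best response Std-B.
VendorY against (Std-D, Std-B): payoffs 2, 3, 17 → best response Std-C.
VendorY against (Std-D, Std-C): payoffs 15, 3, 13 → best response Std-A.
VendorZ against (Std-C, Std-A): payoffs 13, 11 → best response Std-B.
VendorZ against (Std-C, Std-B): payoffs 15, 11 → best response Std-B.
VendorZ against (Std-C, Std-C): payoffs 5, 2 → best response Std-B.
VendorZ against (Std-D, Std-A): payoffs 1, 10 → best response Std-C.
VendorZ against (Std-D, Std-B): payoffs 6, 14 → best response Std-C.
VendorZ against (Std-D, Std-C): payoffs 1, 5 → best response Std-C.
Mutual best responses: (Std-C, Std-C, Std-B); (Std-D, Std-A, Std-C).

Pure-strategy Nash equilibria: (Std-C, Std-C, Std-B), (Std-D, Std-A, Std-C)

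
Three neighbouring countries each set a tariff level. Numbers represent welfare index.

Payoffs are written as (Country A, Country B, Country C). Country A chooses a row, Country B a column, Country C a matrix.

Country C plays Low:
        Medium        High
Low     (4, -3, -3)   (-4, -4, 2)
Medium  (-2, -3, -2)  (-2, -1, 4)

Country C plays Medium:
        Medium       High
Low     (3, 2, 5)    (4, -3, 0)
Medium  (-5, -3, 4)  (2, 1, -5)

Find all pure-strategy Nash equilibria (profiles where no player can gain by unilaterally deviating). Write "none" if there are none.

For each strategy profile, look for a profitable unilateral deviation.
(Low, Medium, Low): Country C can switch to Medium (-3 → 5). Not NE.
(Low, Medium, Medium): Country A gets 3, best alternative -5; Country B gets 2, best alternative -3; Country C gets 5, best alternative -3. No profitable deviation — NE.
(Low, High, Low): Country A can switch to Medium (-4 → -2). Not NE.
(Low, High, Medium): Country B can switch to Medium (-3 → 2). Not NE.
(Medium, Medium, Low): Country A can switch to Low (-2 → 4). Not NE.
(Medium, Medium, Medium): Country A can switch to Low (-5 → 3). Not NE.
(Medium, High, Low): Country A gets -2, best alternative -4; Country B gets -1, best alternative -3; Country C gets 4, best alternative -5. No profitable deviation — NE.
(Medium, High, Medium): Country A can switch to Low (2 → 4). Not NE.

(Low, Medium, Medium); (Medium, High, Low)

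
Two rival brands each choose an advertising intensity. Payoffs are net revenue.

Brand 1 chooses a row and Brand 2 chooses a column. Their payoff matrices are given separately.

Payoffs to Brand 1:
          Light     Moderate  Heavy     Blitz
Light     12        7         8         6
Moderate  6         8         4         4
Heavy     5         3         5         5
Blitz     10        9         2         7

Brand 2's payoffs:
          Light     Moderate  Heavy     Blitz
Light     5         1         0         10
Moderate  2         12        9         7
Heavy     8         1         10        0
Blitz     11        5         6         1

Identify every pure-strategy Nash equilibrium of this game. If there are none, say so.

There is no pure-strategy Nash equilibrium.

(Light, Light): Brand 2 can switch to Blitz (5 → 10). Not NE.
(Light, Moderate): Brand 1 can switch to Moderate (7 → 8). Not NE.
(Light, Heavy): Brand 2 can switch to Light (0 → 5). Not NE.
(Light, Blitz): Brand 1 can switch to Blitz (6 → 7). Not NE.
(Moderate, Light): Brand 1 can switch to Light (6 → 12). Not NE.
(Moderate, Moderate): Brand 1 can switch to Blitz (8 → 9). Not NE.
(Moderate, Heavy): Brand 1 can switch to Light (4 → 8). Not NE.
(Moderate, Blitz): Brand 1 can switch to Light (4 → 6). Not NE.
(The remaining 8 profiles each have a profitable deviation by the same check.)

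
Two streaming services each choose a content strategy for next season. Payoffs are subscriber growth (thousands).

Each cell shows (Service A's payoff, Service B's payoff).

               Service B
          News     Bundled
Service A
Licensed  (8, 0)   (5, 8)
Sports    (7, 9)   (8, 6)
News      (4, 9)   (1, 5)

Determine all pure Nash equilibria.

none

Service A against News: payoffs 8, 7, 4 → best response Licensed.
Service A against Bundled: payoffs 5, 8, 1 → best response Sports.
Service B against Licensed: payoffs 0, 8 → best response Bundled.
Service B against Sports: payoffs 9, 6 → best response News.
Service B against News: payoffs 9, 5 → best response News.
No profile is a mutual best response for all players.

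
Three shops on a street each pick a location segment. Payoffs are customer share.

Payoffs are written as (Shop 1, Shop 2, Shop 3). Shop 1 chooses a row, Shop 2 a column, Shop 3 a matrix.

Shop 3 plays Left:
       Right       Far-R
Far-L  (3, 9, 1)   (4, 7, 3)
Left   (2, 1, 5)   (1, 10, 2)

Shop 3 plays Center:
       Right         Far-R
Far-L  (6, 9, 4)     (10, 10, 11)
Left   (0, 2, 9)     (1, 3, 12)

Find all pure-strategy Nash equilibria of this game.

Shop 1 against (Right, Left): payoffs 3, 2 → best response Far-L.
Shop 1 against (Right, Center): payoffs 6, 0 → best response Far-L.
Shop 1 against (Far-R, Left): payoffs 4, 1 → best response Far-L.
Shop 1 against (Far-R, Center): payoffs 10, 1 → best response Far-L.
Shop 2 against (Far-L, Left): payoffs 9, 7 → best response Right.
Shop 2 against (Far-L, Center): payoffs 9, 10 → best response Far-R.
Shop 2 against (Left, Left): payoffs 1, 10 → best response Far-R.
Shop 2 against (Left, Center): payoffs 2, 3 → best response Far-R.
Shop 3 against (Far-L, Right): payoffs 1, 4 → best response Center.
Shop 3 against (Far-L, Far-R): payoffs 3, 11 → best response Center.
Shop 3 against (Left, Right): payoffs 5, 9 → best response Center.
Shop 3 against (Left, Far-R): payoffs 2, 12 → best response Center.
Mutual best responses: (Far-L, Far-R, Center).

The unique pure-strategy Nash equilibrium is (Far-L, Far-R, Center).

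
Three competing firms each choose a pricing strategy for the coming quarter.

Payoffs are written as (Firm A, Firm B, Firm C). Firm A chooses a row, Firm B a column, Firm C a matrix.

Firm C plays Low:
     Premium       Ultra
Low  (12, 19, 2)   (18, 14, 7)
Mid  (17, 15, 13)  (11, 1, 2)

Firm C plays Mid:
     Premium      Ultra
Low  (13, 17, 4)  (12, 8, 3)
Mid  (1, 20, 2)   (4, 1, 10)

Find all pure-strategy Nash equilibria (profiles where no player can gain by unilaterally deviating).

Mark each player's best response to every combination of opponents' strategies; a profile where every player is best-responding is a pure Nash equilibrium.
Firm A against (Premium, Low): payoffs 12, 17 → best response Mid.
Firm A against (Premium, Mid): payoffs 13, 1 → best response Low.
Firm A against (Ultra, Low): payoffs 18, 11 → best response Low.
Firm A against (Ultra, Mid): payoffs 12, 4 → best response Low.
Firm B against (Low, Low): payoffs 19, 14 → best response Premium.
Firm B against (Low, Mid): payoffs 17, 8 → best response Premium.
Firm B against (Mid, Low): payoffs 15, 1 → best response Premium.
Firm B against (Mid, Mid): payoffs 20, 1 → best response Premium.
Firm C against (Low, Premium): payoffs 2, 4 → best response Mid.
Firm C against (Low, Ultra): payoffs 7, 3 → best response Low.
Firm C against (Mid, Premium): payoffs 13, 2 → best response Low.
Firm C against (Mid, Ultra): payoffs 2, 10 → best response Mid.
Mutual best responses: (Low, Premium, Mid); (Mid, Premium, Low).

The pure Nash equilibria are (Low, Premium, Mid), (Mid, Premium, Low).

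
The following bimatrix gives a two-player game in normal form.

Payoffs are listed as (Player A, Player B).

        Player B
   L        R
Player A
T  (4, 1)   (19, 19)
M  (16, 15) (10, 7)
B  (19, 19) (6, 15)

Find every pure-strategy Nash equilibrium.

For each player, find the best response to each opponent profile; mutual best responses are the pure NE.
Player A against L: payoffs 4, 16, 19 → best response B.
Player A against R: payoffs 19, 10, 6 → best response T.
Player B against T: payoffs 1, 19 → best response R.
Player B against M: payoffs 15, 7 → best response L.
Player B against B: payoffs 19, 15 → best response L.
Mutual best responses: (T, R); (B, L).

Pure-strategy Nash equilibria: (T, R); (B, L)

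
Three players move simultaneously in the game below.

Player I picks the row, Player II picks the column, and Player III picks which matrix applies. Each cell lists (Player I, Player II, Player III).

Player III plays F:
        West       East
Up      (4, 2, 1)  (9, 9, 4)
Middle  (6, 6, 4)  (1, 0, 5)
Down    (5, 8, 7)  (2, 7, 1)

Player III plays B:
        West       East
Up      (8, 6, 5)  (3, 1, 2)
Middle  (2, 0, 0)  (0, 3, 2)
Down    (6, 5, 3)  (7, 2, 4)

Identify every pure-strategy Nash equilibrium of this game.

The pure Nash equilibria are (Up, West, B) and (Up, East, F) and (Middle, West, F).

Player I against (West, F): payoffs 4, 6, 5 → best response Middle.
Player I against (West, B): payoffs 8, 2, 6 → best response Up.
Player I against (East, F): payoffs 9, 1, 2 → best response Up.
Player I against (East, B): payoffs 3, 0, 7 → best response Down.
Player II against (Up, F): payoffs 2, 9 → best response East.
Player II against (Up, B): payoffs 6, 1 → best response West.
Player II against (Middle, F): payoffs 6, 0 → best response West.
Player II against (Middle, B): payoffs 0, 3 → best response East.
Player II against (Down, F): payoffs 8, 7 → best response West.
Player II against (Down, B): payoffs 5, 2 → best response West.
Player III against (Up, West): payoffs 1, 5 → best response B.
Player III against (Up, East): payoffs 4, 2 → best response F.
Player III against (Middle, West): payoffs 4, 0 → best response F.
Player III against (Middle, East): payoffs 5, 2 → best response F.
Player III against (Down, West): payoffs 7, 3 → best response F.
Player III against (Down, East): payoffs 1, 4 → best response B.
Mutual best responses: (Up, West, B); (Up, East, F); (Middle, West, F).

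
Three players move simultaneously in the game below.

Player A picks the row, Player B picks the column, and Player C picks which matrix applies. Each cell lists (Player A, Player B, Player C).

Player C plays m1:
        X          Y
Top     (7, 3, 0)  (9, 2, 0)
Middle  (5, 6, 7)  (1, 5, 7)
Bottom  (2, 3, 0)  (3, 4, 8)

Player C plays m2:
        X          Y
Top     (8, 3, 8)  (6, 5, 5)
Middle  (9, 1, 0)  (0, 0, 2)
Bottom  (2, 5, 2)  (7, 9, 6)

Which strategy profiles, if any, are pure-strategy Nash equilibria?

For each strategy profile, look for a profitable unilateral deviation.
(Top, X, m1): Player C can switch to m2 (0 → 8). Not NE.
(Top, X, m2): Player A can switch to Middle (8 → 9). Not NE.
(Top, Y, m1): Player B can switch to X (2 → 3). Not NE.
(Top, Y, m2): Player A can switch to Bottom (6 → 7). Not NE.
(Middle, X, m1): Player A can switch to Top (5 → 7). Not NE.
(Middle, X, m2): Player C can switch to m1 (0 → 7). Not NE.
(Middle, Y, m1): Player A can switch to Top (1 → 9). Not NE.
(Middle, Y, m2): Player A can switch to Top (0 → 6). Not NE.
(Bottom, X, m1): Player A can switch to Top (2 → 7). Not NE.
(Bottom, X, m2): Player A can switch to Top (2 → 8). Not NE.
(The remaining 2 profiles each have a profitable deviation by the same check.)

No pure-strategy Nash equilibrium.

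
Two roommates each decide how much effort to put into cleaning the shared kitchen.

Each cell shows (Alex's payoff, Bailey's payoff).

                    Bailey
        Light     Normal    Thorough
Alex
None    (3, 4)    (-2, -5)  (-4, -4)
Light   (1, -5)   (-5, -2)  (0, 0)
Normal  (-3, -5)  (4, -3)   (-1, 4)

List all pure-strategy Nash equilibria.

Pure-strategy Nash equilibria: (None, Light) and (Light, Thorough)

For each strategy profile, look for a profitable unilateral deviation.
(None, Light): Alex gets 3, best alternative 1; Bailey gets 4, best alternative -4. No profitable deviation — NE.
(None, Normal): Alex can switch to Normal (-2 → 4). Not NE.
(None, Thorough): Alex can switch to Light (-4 → 0). Not NE.
(Light, Light): Alex can switch to None (1 → 3). Not NE.
(Light, Normal): Alex can switch to None (-5 → -2). Not NE.
(Light, Thorough): Alex gets 0, best alternative -1; Bailey gets 0, best alternative -2. No profitable deviation — NE.
(Normal, Light): Alex can switch to None (-3 → 3). Not NE.
(Normal, Normal): Bailey can switch to Thorough (-3 → 4). Not NE.
(The remaining 1 profile has a profitable deviation by the same check.)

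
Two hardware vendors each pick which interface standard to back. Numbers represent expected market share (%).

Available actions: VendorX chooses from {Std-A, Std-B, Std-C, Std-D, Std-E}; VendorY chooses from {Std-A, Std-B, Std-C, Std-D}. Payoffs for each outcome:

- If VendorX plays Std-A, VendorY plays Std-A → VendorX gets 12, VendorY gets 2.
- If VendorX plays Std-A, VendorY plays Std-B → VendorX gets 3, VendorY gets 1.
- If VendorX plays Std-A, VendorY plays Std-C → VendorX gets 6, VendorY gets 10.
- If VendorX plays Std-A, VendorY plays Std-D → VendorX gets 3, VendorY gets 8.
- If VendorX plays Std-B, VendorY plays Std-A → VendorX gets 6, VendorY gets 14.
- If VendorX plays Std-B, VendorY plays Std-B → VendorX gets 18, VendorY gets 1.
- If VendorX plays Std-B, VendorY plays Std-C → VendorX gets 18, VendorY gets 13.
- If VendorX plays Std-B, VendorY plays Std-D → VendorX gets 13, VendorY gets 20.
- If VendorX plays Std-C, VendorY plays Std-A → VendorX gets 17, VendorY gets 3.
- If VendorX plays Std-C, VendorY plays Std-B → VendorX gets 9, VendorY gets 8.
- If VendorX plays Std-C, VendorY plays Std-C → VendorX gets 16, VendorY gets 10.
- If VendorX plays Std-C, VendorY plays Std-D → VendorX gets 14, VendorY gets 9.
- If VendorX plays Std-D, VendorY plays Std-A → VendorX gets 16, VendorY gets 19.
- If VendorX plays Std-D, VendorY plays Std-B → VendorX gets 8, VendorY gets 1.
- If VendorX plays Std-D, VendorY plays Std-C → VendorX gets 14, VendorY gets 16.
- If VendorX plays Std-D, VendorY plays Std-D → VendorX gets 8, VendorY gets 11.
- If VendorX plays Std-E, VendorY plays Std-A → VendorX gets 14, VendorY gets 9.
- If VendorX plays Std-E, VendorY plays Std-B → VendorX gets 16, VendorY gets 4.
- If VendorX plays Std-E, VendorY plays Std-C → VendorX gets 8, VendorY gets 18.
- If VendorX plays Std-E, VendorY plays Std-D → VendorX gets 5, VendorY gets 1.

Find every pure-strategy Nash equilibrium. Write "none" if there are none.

This game has no pure Nash equilibrium.

Mark each player's best response to every combination of opponents' strategies; a profile where every player is best-responding is a pure Nash equilibrium.
VendorX against Std-A: payoffs 12, 6, 17, 16, 14 → best response Std-C.
VendorX against Std-B: payoffs 3, 18, 9, 8, 16 → best response Std-B.
VendorX against Std-C: payoffs 6, 18, 16, 14, 8 → best response Std-B.
VendorX against Std-D: payoffs 3, 13, 14, 8, 5 → best response Std-C.
VendorY against Std-A: payoffs 2, 1, 10, 8 → best response Std-C.
VendorY against Std-B: payoffs 14, 1, 13, 20 → best response Std-D.
VendorY against Std-C: payoffs 3, 8, 10, 9 → best response Std-C.
VendorY against Std-D: payoffs 19, 1, 16, 11 → best response Std-A.
VendorY against Std-E: payoffs 9, 4, 18, 1 → best response Std-C.
No profile is a mutual best response for all players.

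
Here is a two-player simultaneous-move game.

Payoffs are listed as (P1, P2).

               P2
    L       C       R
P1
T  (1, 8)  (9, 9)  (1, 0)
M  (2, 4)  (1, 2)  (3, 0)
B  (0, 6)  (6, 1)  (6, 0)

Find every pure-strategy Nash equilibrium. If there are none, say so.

Pure-strategy Nash equilibria: (T, C); (M, L)

(T, L): P1 can switch to M (1 → 2). Not NE.
(T, C): P1 gets 9, best alternative 6; P2 gets 9, best alternative 8. No profitable deviation — NE.
(T, R): P1 can switch to M (1 → 3). Not NE.
(M, L): P1 gets 2, best alternative 1; P2 gets 4, best alternative 2. No profitable deviation — NE.
(M, C): P1 can switch to T (1 → 9). Not NE.
(M, R): P1 can switch to B (3 → 6). Not NE.
(B, L): P1 can switch to T (0 → 1). Not NE.
(B, C): P1 can switch to T (6 → 9). Not NE.
(B, R): P2 can switch to L (0 → 6). Not NE.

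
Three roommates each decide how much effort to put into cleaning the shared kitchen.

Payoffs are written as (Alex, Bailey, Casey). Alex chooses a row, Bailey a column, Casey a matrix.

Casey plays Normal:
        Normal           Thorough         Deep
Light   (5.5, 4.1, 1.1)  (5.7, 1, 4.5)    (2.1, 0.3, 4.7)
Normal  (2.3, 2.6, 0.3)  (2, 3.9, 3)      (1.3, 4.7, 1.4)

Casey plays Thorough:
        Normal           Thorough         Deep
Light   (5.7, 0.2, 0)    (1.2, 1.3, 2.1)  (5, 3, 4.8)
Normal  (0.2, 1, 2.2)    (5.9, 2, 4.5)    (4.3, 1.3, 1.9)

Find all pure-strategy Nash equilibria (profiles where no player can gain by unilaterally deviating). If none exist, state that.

The pure Nash equilibria are (Light, Normal, Normal); (Light, Deep, Thorough); (Normal, Thorough, Thorough).

Alex against (Normal, Normal): payoffs 5.5, 2.3 → best response Light.
Alex against (Normal, Thorough): payoffs 5.7, 0.2 → best response Light.
Alex against (Thorough, Normal): payoffs 5.7, 2 → best response Light.
Alex against (Thorough, Thorough): payoffs 1.2, 5.9 → best response Normal.
Alex against (Deep, Normal): payoffs 2.1, 1.3 → best response Light.
Alex against (Deep, Thorough): payoffs 5, 4.3 → best response Light.
Bailey against (Light, Normal): payoffs 4.1, 1, 0.3 → best response Normal.
Bailey against (Light, Thorough): payoffs 0.2, 1.3, 3 → best response Deep.
Bailey against (Normal, Normal): payoffs 2.6, 3.9, 4.7 → best response Deep.
Bailey against (Normal, Thorough): payoffs 1, 2, 1.3 → best response Thorough.
Casey against (Light, Normal): payoffs 1.1, 0 → best response Normal.
Casey against (Light, Thorough): payoffs 4.5, 2.1 → best response Normal.
Casey against (Light, Deep): payoffs 4.7, 4.8 → best response Thorough.
Casey against (Normal, Normal): payoffs 0.3, 2.2 → best response Thorough.
Casey against (Normal, Thorough): payoffs 3, 4.5 → best response Thorough.
Casey against (Normal, Deep): payoffs 1.4, 1.9 → best response Thorough.
Mutual best responses: (Light, Normal, Normal); (Light, Deep, Thorough); (Normal, Thorough, Thorough).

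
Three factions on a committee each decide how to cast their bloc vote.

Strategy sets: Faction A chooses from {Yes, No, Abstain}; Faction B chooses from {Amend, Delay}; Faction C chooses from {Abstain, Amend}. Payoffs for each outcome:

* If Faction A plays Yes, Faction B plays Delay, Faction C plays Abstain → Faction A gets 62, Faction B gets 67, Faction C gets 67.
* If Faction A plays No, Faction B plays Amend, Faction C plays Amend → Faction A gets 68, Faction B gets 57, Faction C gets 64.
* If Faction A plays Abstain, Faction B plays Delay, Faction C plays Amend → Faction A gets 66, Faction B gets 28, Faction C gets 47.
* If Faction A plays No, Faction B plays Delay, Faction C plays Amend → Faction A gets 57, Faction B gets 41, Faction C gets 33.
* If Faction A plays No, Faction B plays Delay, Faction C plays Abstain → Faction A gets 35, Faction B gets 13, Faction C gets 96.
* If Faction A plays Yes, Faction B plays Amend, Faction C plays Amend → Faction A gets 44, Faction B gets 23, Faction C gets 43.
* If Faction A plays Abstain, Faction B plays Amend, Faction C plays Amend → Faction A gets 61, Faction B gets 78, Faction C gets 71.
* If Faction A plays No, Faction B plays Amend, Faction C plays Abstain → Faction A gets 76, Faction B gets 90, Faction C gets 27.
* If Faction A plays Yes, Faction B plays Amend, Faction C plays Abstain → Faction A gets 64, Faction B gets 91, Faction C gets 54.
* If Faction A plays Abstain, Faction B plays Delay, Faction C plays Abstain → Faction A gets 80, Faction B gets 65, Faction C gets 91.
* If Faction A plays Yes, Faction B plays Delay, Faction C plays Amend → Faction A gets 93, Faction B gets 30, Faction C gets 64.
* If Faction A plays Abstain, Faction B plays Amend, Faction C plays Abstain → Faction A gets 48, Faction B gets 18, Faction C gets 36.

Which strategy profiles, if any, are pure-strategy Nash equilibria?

Pure-strategy Nash equilibria: (No, Amend, Amend), (Abstain, Delay, Abstain)

Faction A against (Amend, Abstain): payoffs 64, 76, 48 → best response No.
Faction A against (Amend, Amend): payoffs 44, 68, 61 → best response No.
Faction A against (Delay, Abstain): payoffs 62, 35, 80 → best response Abstain.
Faction A against (Delay, Amend): payoffs 93, 57, 66 → best response Yes.
Faction B against (Yes, Abstain): payoffs 91, 67 → best response Amend.
Faction B against (Yes, Amend): payoffs 23, 30 → best response Delay.
Faction B against (No, Abstain): payoffs 90, 13 → best response Amend.
Faction B against (No, Amend): payoffs 57, 41 → best response Amend.
Faction B against (Abstain, Abstain): payoffs 18, 65 → best response Delay.
Faction B against (Abstain, Amend): payoffs 78, 28 → best response Amend.
Faction C against (Yes, Amend): payoffs 54, 43 → best response Abstain.
Faction C against (Yes, Delay): payoffs 67, 64 → best response Abstain.
Faction C against (No, Amend): payoffs 27, 64 → best response Amend.
Faction C against (No, Delay): payoffs 96, 33 → best response Abstain.
Faction C against (Abstain, Amend): payoffs 36, 71 → best response Amend.
Faction C against (Abstain, Delay): payoffs 91, 47 → best response Abstain.
Mutual best responses: (No, Amend, Amend); (Abstain, Delay, Abstain).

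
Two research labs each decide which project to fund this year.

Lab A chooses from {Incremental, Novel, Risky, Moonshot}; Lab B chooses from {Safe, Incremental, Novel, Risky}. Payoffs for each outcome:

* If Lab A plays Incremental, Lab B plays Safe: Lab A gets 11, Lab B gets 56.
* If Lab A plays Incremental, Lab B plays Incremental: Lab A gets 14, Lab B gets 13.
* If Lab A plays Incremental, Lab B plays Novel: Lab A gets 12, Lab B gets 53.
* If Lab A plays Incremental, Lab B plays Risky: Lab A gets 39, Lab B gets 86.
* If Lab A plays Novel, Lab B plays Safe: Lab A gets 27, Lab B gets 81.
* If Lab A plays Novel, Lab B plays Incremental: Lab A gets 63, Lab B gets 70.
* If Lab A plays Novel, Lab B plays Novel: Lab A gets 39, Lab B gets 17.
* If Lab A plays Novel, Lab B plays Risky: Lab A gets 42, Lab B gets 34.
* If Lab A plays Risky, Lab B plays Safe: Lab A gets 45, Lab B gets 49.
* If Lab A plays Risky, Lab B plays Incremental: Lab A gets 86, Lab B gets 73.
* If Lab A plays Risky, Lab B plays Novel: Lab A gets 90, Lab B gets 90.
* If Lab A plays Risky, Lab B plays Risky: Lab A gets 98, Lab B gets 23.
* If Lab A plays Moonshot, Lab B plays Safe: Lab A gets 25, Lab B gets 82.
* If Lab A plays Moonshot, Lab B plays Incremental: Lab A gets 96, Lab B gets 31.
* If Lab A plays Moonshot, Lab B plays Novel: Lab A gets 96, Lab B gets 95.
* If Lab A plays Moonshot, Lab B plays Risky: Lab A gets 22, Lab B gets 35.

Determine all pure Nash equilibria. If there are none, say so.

Lab A against Safe: payoffs 11, 27, 45, 25 → best response Risky.
Lab A against Incremental: payoffs 14, 63, 86, 96 → best response Moonshot.
Lab A against Novel: payoffs 12, 39, 90, 96 → best response Moonshot.
Lab A against Risky: payoffs 39, 42, 98, 22 → best response Risky.
Lab B against Incremental: payoffs 56, 13, 53, 86 → best response Risky.
Lab B against Novel: payoffs 81, 70, 17, 34 → best response Safe.
Lab B against Risky: payoffs 49, 73, 90, 23 → best response Novel.
Lab B against Moonshot: payoffs 82, 31, 95, 35 → best response Novel.
Mutual best responses: (Moonshot, Novel).

(Moonshot, Novel)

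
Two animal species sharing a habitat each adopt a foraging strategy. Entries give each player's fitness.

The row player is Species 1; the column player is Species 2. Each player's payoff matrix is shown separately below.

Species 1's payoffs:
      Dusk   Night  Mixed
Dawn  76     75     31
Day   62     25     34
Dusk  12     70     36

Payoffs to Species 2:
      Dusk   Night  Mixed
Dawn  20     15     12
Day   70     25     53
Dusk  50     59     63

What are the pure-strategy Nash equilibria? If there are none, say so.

(Dawn, Dusk); (Dusk, Mixed)

(Dawn, Dusk): Species 1 gets 76, best alternative 62; Species 2 gets 20, best alternative 15. No profitable deviation — NE.
(Dawn, Night): Species 2 can switch to Dusk (15 → 20). Not NE.
(Dawn, Mixed): Species 1 can switch to Day (31 → 34). Not NE.
(Day, Dusk): Species 1 can switch to Dawn (62 → 76). Not NE.
(Day, Night): Species 1 can switch to Dawn (25 → 75). Not NE.
(Day, Mixed): Species 1 can switch to Dusk (34 → 36). Not NE.
(Dusk, Dusk): Species 1 can switch to Dawn (12 → 76). Not NE.
(Dusk, Night): Species 1 can switch to Dawn (70 → 75). Not NE.
(Dusk, Mixed): Species 1 gets 36, best alternative 34; Species 2 gets 63, best alternative 59. No profitable deviation — NE.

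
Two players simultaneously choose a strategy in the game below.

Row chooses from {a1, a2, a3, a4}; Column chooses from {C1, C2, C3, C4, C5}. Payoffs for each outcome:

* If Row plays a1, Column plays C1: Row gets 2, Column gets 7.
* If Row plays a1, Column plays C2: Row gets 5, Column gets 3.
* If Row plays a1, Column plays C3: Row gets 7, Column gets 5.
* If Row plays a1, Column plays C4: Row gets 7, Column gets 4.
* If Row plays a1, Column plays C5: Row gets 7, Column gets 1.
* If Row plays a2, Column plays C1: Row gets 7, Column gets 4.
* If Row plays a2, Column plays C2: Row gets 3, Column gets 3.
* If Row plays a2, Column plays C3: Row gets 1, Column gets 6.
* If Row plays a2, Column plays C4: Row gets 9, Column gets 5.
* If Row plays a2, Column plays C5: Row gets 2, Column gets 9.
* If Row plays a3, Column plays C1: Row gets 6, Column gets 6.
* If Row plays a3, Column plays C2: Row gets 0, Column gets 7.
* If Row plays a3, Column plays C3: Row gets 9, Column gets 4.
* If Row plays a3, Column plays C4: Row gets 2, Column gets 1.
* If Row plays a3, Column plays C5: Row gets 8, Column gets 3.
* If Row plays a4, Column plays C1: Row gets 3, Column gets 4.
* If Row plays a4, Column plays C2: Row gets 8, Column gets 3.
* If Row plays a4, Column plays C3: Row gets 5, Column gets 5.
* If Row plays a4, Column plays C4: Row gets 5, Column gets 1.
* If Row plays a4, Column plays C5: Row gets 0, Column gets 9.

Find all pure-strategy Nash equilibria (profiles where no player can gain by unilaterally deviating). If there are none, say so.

(a1, C1): Row can switch to a2 (2 → 7). Not NE.
(a1, C2): Row can switch to a4 (5 → 8). Not NE.
(a1, C3): Row can switch to a3 (7 → 9). Not NE.
(a1, C4): Row can switch to a2 (7 → 9). Not NE.
(a1, C5): Row can switch to a3 (7 → 8). Not NE.
(a2, C1): Column can switch to C3 (4 → 6). Not NE.
(a2, C2): Row can switch to a1 (3 → 5). Not NE.
(a2, C3): Row can switch to a1 (1 → 7). Not NE.
(a2, C4): Column can switch to C3 (5 → 6). Not NE.
(a2, C5): Row can switch to a1 (2 → 7). Not NE.
(The remaining 10 profiles each have a profitable deviation by the same check.)

none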